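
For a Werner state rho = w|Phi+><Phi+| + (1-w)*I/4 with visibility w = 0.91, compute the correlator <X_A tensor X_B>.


|Phi+> = (|00> + |11>)/sqrt(2)
For the pure Bell state, <X_A X_B> = +1 (Bell-state Pauli correlator).
The maximally-mixed part I/4 has tr(I/4 * P tensor P) = 0 for any traceless Pauli P.
So <X_A X_B>_rho = w * (+1) + (1 - w) * 0
= 0.91 * (+1)
= 0.9100

0.9100


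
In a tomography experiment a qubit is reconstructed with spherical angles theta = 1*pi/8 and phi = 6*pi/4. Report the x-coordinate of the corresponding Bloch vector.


theta = 0.3927, phi = 4.7124
r_x = sin(theta)*cos(phi) = 0.3827 * 0.0000
r_x = 0.0000

0.0000


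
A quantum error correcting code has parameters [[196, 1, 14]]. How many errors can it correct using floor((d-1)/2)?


Code parameters: [[196, 1, 14]], distance d = 14.
Number of correctable errors = floor((d-1)/2)
= floor((14 - 1)/2)
= floor(13/2)
= 6

6


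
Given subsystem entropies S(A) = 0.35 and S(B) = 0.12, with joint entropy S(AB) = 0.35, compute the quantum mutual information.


I(A:B) = S(A) + S(B) - S(AB)
= 0.35 + 0.12 - 0.35
= 0.1200

0.1200


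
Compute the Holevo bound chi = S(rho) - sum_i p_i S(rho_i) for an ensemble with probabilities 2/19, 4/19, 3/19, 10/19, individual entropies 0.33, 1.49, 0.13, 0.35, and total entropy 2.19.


chi = S(rho) - sum_i p_i * S(rho_i)
Weighted entropy = 2/19 * 0.33 + 4/19 * 1.49 + 3/19 * 0.13 + 10/19 * 0.35
= 0.5532
chi = 2.19 - 0.5532
= 1.6368

1.6368


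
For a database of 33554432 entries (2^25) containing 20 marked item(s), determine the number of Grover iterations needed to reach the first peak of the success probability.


After j Grover iterations the success probability is P(j) = sin^2((2j+1)*theta), where sin(theta) = sqrt(k/N).
N = 2^25 = 33554432, k = 20
sin(theta) = sqrt(k/N) = 0.0007720404444
theta = arcsin(sqrt(k/N)) = 0.0007720405211 rad
P(j) reaches its first maximum when (2j+1)*theta is as close as possible to pi/2, i.e. j = round(pi/(4*theta) - 1/2).
pi/(4*theta) - 1/2 = 1016.8017
(For comparison, the common estimate pi/4 * sqrt(N/k) = 1017.3018; the exact maximiser is used here.)
Optimal iterations = 1017

1017


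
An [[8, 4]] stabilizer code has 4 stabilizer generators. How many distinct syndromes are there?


Each stabilizer generator gives a binary (+1 or -1) measurement outcome.
With 4 independent generators:
Total syndromes = 2^4
= 16

16


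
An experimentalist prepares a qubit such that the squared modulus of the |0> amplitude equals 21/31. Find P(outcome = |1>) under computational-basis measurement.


|alpha|^2 = 21/31 = 0.6774
|beta|^2 = 1 - 21/31 = 10/31 = 0.3226
P(|1>) = |beta|^2 = 0.3226

0.3226


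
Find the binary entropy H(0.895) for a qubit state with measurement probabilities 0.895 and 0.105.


S = -p*log2(p) - (1-p)*log2(1-p)
p = 0.8950, 1-p = 0.1050
= -0.8950 * log2(0.8950) - 0.1050 * log2(0.1050)
= -(-0.1432) - (-0.3414)
= 0.4846

0.4846


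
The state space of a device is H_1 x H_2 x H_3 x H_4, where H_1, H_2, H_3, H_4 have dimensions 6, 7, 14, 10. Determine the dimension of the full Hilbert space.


dim(H_1 x H_2 x H_3 x H_4) = 6 * 7 * 14 * 10
= 42 * 14 * 10
= 588 * 10
= 5880

5880


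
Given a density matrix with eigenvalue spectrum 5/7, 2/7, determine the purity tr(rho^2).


tr(rho^2) = sum of eigenvalues squared
= (5/7)^2 + (2/7)^2
= (25 + 4) / 49
= 29/49
= 0.5918

0.5918


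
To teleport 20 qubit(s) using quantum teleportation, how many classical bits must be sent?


Quantum teleportation requires 2 classical bits per qubit teleported.
20 qubit(s) -> 2 * 20 = 40 classical bits

40


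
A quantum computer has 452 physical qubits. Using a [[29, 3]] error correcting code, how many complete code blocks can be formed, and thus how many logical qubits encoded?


Each code block uses 29 physical qubits for 3 logical qubit(s).
Number of complete blocks = floor(452 / 29) = 15
Logical qubits = 15 * 3
= 45

45


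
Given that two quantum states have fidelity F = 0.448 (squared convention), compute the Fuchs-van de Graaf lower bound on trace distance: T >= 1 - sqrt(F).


Fuchs-van de Graaf (squared-fidelity convention): 1 - sqrt(F) <= T <= sqrt(1 - F).
Lower bound: T >= 1 - sqrt(F)
sqrt(F) = sqrt(0.448) = 0.6693
T >= 1 - 0.6693
T >= 0.3307

0.3307


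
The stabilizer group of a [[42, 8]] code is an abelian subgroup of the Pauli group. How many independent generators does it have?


For an [[n,k]] stabilizer code:
Number of stabilizer generators = n - k
= 42 - 8
= 34

34


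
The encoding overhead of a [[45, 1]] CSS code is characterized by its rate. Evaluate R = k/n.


Code rate R = k/n
= 1/45
= 0.0222

0.0222


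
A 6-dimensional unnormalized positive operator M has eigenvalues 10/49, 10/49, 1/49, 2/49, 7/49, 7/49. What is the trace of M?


tr(M) = sum of eigenvalues
= 10/49 + 10/49 + 1/49 + 2/49 + 7/49 + 7/49
= 37/49
= 0.7551

0.7551


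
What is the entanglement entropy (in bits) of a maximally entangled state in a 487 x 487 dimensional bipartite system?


For a maximally entangled state in d x d:
S = log2(d) = log2(487)
= 8.9278

8.9278


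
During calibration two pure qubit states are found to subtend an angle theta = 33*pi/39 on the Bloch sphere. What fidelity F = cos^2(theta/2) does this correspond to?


For states separated by angle theta on Bloch sphere:
F = cos^2(theta/2)
theta = 33*pi/39 = 2.6583
theta/2 = 1.3291
cos(theta/2) = 0.2393
F = 0.0573

0.0573


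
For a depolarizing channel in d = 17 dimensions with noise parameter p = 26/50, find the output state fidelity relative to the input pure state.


F = (1-p) + p/d
= (1 - 0.5200) + 0.5200/17
= 0.4800 + 0.0306
= 0.5106

0.5106


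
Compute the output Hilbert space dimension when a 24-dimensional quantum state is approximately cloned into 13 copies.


Output space = H^(tensor 13) where dim(H) = 24
dim = 24^13
= 576 (after 2 factors)
= 13824 (after 3 factors)
= 331776 (after 4 factors)
= 7962624 (after 5 factors)
= 191102976 (after 6 factors)
= 4586471424 (after 7 factors)
= 110075314176 (after 8 factors)
= 2641807540224 (after 9 factors)
= 63403380965376 (after 10 factors)
= 1521681143169024 (after 11 factors)
= 36520347436056576 (after 12 factors)
= 876488338465357824 (after 13 factors)
= 876488338465357824

876488338465357824


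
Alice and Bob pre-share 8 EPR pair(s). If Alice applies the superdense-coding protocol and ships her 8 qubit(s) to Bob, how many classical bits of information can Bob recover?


Superdense coding allows 2 classical bits per shared entangled pair.
8 pair(s) -> 2 * 8 = 16 classical bits

16


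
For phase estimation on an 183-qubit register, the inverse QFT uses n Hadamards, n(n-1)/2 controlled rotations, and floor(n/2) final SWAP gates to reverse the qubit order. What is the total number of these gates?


Hadamard gates: 183
Controlled rotations: n*(n-1)/2 = 183*182/2 = 16653
SWAP gates: floor(n/2) = floor(183/2) = 91
Total = 183 + 16653 + 91
= 16927

16927


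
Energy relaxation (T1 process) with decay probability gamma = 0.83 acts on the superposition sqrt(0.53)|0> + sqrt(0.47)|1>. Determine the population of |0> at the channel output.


For amplitude damping with parameter gamma on state sqrt(a)|0> + sqrt(b)|1>:
alpha^2 = 0.53, beta^2 = 0.47
P(|0>) = alpha^2 + gamma * beta^2
= 0.53 + 0.83 * 0.47
= 0.53 + 0.3901
= 0.9201

0.9201


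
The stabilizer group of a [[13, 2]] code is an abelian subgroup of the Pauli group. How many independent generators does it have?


For an [[n,k]] stabilizer code:
Number of stabilizer generators = n - k
= 13 - 2
= 11

11


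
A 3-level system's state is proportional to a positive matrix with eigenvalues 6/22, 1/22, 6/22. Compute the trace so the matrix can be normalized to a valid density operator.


tr(M) = sum of eigenvalues
= 6/22 + 1/22 + 6/22
= 13/22
= 0.5909

0.5909


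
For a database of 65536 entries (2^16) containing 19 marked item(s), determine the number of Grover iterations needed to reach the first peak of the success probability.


After j Grover iterations the success probability is P(j) = sin^2((2j+1)*theta), where sin(theta) = sqrt(k/N).
N = 2^16 = 65536, k = 19
sin(theta) = sqrt(k/N) = 0.017026949
theta = arcsin(sqrt(k/N)) = 0.01702777184 rad
P(j) reaches its first maximum when (2j+1)*theta is as close as possible to pi/2, i.e. j = round(pi/(4*theta) - 1/2).
pi/(4*theta) - 1/2 = 45.6245
(For comparison, the common estimate pi/4 * sqrt(N/k) = 46.1268; the exact maximiser is used here.)
Optimal iterations = 46

46


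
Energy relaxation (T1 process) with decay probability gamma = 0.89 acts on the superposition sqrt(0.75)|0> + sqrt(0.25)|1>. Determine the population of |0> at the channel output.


For amplitude damping with parameter gamma on state sqrt(a)|0> + sqrt(b)|1>:
alpha^2 = 0.75, beta^2 = 0.25
P(|0>) = alpha^2 + gamma * beta^2
= 0.75 + 0.89 * 0.25
= 0.75 + 0.2225
= 0.9725

0.9725


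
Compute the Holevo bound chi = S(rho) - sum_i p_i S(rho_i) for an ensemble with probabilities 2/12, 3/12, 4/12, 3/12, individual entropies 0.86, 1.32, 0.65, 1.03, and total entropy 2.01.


chi = S(rho) - sum_i p_i * S(rho_i)
Weighted entropy = 2/12 * 0.86 + 3/12 * 1.32 + 4/12 * 0.65 + 3/12 * 1.03
= 0.9475
chi = 2.01 - 0.9475
= 1.0625

1.0625


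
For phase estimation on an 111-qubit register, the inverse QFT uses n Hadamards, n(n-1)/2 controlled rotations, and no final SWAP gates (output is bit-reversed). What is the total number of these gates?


Hadamard gates: 111
Controlled rotations: n*(n-1)/2 = 111*110/2 = 6105
SWAP gates: 0 (omitted)
Total = 111 + 6105
= 6216

6216


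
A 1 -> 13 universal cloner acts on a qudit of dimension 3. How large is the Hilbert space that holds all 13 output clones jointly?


Output space = H^(tensor 13) where dim(H) = 3
dim = 3^13
= 9 (after 2 factors)
= 27 (after 3 factors)
= 81 (after 4 factors)
= 243 (after 5 factors)
= 729 (after 6 factors)
= 2187 (after 7 factors)
= 6561 (after 8 factors)
= 19683 (after 9 factors)
= 59049 (after 10 factors)
= 177147 (after 11 factors)
= 531441 (after 12 factors)
= 1594323 (after 13 factors)
= 1594323

1594323


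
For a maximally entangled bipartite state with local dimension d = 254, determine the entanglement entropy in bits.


For a maximally entangled state in d x d:
S = log2(d) = log2(254)
= 7.9887

7.9887


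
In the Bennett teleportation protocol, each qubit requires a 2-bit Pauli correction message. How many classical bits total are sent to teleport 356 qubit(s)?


Quantum teleportation requires 2 classical bits per qubit teleported.
356 qubit(s) -> 2 * 356 = 712 classical bits

712


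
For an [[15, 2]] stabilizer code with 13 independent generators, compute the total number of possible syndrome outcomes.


Each stabilizer generator gives a binary (+1 or -1) measurement outcome.
With 13 independent generators:
Total syndromes = 2^13
= 8192

8192


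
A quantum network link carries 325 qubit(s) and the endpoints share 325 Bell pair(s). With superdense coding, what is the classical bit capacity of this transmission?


Superdense coding allows 2 classical bits per shared entangled pair.
325 pair(s) -> 2 * 325 = 650 classical bits

650


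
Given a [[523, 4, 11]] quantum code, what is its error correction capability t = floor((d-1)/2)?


Code parameters: [[523, 4, 11]], distance d = 11.
Number of correctable errors = floor((d-1)/2)
= floor((11 - 1)/2)
= floor(10/2)
= 5

5


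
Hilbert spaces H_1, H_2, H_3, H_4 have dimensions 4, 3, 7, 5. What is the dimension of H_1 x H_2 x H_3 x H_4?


dim(H_1 x H_2 x H_3 x H_4) = 4 * 3 * 7 * 5
= 12 * 7 * 5
= 84 * 5
= 420

420


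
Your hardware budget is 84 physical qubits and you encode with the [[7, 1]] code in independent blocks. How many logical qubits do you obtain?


Each code block uses 7 physical qubits for 1 logical qubit(s).
Number of complete blocks = floor(84 / 7) = 12
Logical qubits = 12 * 1
= 12

12


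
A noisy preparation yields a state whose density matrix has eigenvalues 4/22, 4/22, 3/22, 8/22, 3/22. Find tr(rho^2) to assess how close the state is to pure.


tr(rho^2) = sum of eigenvalues squared
= (4/22)^2 + (4/22)^2 + (3/22)^2 + (8/22)^2 + (3/22)^2
= (16 + 16 + 9 + 64 + 9) / 484
= 114/484
= 0.2355

0.2355


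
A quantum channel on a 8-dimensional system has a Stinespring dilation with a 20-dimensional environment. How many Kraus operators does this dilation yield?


Tracing out the environment in an orthonormal basis {|i>_E} gives Kraus operators K_i = <i|_E U |0>_E.
Number of Kraus operators = dim(H_env) = d_env
= 20

20


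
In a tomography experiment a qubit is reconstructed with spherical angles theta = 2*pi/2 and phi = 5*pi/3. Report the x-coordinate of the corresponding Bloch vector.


theta = 3.1416, phi = 5.2360
r_x = sin(theta)*cos(phi) = 0.0000 * 0.5000
r_x = 0.0000

0.0000


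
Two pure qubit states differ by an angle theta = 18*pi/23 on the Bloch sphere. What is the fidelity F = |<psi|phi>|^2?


For states separated by angle theta on Bloch sphere:
F = cos^2(theta/2)
theta = 18*pi/23 = 2.4586
theta/2 = 1.2293
cos(theta/2) = 0.3349
F = 0.1121

0.1121


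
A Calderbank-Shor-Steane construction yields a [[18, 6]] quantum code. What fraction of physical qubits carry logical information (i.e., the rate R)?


Code rate R = k/n
= 6/18
= 0.3333

0.3333


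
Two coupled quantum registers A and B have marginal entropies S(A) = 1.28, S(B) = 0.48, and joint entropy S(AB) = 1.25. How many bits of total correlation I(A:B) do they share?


I(A:B) = S(A) + S(B) - S(AB)
= 1.28 + 0.48 - 1.25
= 0.5100

0.5100


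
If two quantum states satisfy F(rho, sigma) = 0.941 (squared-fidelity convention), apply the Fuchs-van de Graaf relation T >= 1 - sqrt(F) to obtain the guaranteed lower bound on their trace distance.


Fuchs-van de Graaf (squared-fidelity convention): 1 - sqrt(F) <= T <= sqrt(1 - F).
Lower bound: T >= 1 - sqrt(F)
sqrt(F) = sqrt(0.941) = 0.9701
T >= 1 - 0.9701
T >= 0.0299

0.0299


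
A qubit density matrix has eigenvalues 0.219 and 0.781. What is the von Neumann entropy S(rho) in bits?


S = -p*log2(p) - (1-p)*log2(1-p)
p = 0.2190, 1-p = 0.7810
= -0.2190 * log2(0.2190) - 0.7810 * log2(0.7810)
= -(-0.4798) - (-0.2785)
= 0.7583

0.7583


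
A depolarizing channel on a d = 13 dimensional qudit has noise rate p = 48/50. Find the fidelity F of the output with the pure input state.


F = (1-p) + p/d
= (1 - 0.9600) + 0.9600/13
= 0.0400 + 0.0738
= 0.1138

0.1138


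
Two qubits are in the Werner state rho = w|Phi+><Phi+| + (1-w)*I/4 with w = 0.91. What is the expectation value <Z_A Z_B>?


|Phi+> = (|00> + |11>)/sqrt(2)
For the pure Bell state, <Z_A Z_B> = +1 (Bell-state Pauli correlator).
The maximally-mixed part I/4 has tr(I/4 * P tensor P) = 0 for any traceless Pauli P.
So <Z_A Z_B>_rho = w * (+1) + (1 - w) * 0
= 0.91 * (+1)
= 0.9100

0.9100


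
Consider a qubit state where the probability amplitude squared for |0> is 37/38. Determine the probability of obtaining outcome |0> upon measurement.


|alpha|^2 = 37/38 = 0.9737
|beta|^2 = 1 - 37/38 = 1/38 = 0.0263
P(|0>) = |alpha|^2 = 0.9737

0.9737


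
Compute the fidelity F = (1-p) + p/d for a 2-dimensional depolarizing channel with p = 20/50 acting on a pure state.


F = (1-p) + p/d
= (1 - 0.4000) + 0.4000/2
= 0.6000 + 0.2000
= 0.8000

0.8000


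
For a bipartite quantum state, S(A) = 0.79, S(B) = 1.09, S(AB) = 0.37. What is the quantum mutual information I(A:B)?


I(A:B) = S(A) + S(B) - S(AB)
= 0.79 + 1.09 - 0.37
= 1.5100

1.5100


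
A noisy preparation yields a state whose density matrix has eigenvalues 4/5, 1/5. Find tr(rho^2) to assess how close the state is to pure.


tr(rho^2) = sum of eigenvalues squared
= (4/5)^2 + (1/5)^2
= (16 + 1) / 25
= 17/25
= 0.6800

0.6800


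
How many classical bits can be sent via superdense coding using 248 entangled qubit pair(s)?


Superdense coding allows 2 classical bits per shared entangled pair.
248 pair(s) -> 2 * 248 = 496 classical bits

496


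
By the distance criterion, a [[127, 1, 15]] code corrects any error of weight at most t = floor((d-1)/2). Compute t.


Code parameters: [[127, 1, 15]], distance d = 15.
Number of correctable errors = floor((d-1)/2)
= floor((15 - 1)/2)
= floor(14/2)
= 7

7


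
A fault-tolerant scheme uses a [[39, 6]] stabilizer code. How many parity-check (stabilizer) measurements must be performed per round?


For an [[n,k]] stabilizer code:
Number of stabilizer generators = n - k
= 39 - 6
= 33

33


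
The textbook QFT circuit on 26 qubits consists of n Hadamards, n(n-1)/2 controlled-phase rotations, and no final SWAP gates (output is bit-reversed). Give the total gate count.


Hadamard gates: 26
Controlled rotations: n*(n-1)/2 = 26*25/2 = 325
SWAP gates: 0 (omitted)
Total = 26 + 325
= 351

351


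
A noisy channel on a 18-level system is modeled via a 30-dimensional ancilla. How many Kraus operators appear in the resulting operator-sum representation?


Tracing out the environment in an orthonormal basis {|i>_E} gives Kraus operators K_i = <i|_E U |0>_E.
Number of Kraus operators = dim(H_env) = d_env
= 30

30


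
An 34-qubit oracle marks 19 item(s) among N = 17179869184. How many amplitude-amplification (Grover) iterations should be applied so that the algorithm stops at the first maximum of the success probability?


After j Grover iterations the success probability is P(j) = sin^2((2j+1)*theta), where sin(theta) = sqrt(k/N).
N = 2^34 = 17179869184, k = 19
sin(theta) = sqrt(k/N) = 3.325575976e-05
theta = arcsin(sqrt(k/N)) = 3.325575977e-05 rad
P(j) reaches its first maximum when (2j+1)*theta is as close as possible to pi/2, i.e. j = round(pi/(4*theta) - 1/2).
pi/(4*theta) - 1/2 = 23616.4063
(For comparison, the common estimate pi/4 * sqrt(N/k) = 23616.9063; the exact maximiser is used here.)
Optimal iterations = 23616

23616


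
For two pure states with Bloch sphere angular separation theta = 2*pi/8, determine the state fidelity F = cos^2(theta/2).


For states separated by angle theta on Bloch sphere:
F = cos^2(theta/2)
theta = 2*pi/8 = 0.7854
theta/2 = 0.3927
cos(theta/2) = 0.9239
F = 0.8536

0.8536


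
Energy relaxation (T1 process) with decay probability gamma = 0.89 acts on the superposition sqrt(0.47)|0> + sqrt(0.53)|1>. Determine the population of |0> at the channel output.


For amplitude damping with parameter gamma on state sqrt(a)|0> + sqrt(b)|1>:
alpha^2 = 0.47, beta^2 = 0.53
P(|0>) = alpha^2 + gamma * beta^2
= 0.47 + 0.89 * 0.53
= 0.47 + 0.4717
= 0.9417

0.9417


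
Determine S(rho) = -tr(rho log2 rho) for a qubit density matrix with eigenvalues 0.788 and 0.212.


S = -p*log2(p) - (1-p)*log2(1-p)
p = 0.7880, 1-p = 0.2120
= -0.7880 * log2(0.7880) - 0.2120 * log2(0.2120)
= -(-0.2709) - (-0.4744)
= 0.7453

0.7453


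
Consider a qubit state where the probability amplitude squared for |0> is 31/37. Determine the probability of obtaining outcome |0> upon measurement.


|alpha|^2 = 31/37 = 0.8378
|beta|^2 = 1 - 31/37 = 6/37 = 0.1622
P(|0>) = |alpha|^2 = 0.8378

0.8378


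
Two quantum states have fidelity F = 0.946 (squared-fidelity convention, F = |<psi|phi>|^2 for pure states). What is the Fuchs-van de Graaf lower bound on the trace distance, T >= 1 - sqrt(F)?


Fuchs-van de Graaf (squared-fidelity convention): 1 - sqrt(F) <= T <= sqrt(1 - F).
Lower bound: T >= 1 - sqrt(F)
sqrt(F) = sqrt(0.946) = 0.9726
T >= 1 - 0.9726
T >= 0.0274

0.0274


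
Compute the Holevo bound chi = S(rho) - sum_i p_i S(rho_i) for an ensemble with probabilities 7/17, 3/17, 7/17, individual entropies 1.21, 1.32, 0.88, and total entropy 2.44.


chi = S(rho) - sum_i p_i * S(rho_i)
Weighted entropy = 7/17 * 1.21 + 3/17 * 1.32 + 7/17 * 0.88
= 1.0935
chi = 2.44 - 1.0935
= 1.3465

1.3465


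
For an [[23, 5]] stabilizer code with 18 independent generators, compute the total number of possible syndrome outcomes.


Each stabilizer generator gives a binary (+1 or -1) measurement outcome.
With 18 independent generators:
Total syndromes = 2^18
= 262144

262144


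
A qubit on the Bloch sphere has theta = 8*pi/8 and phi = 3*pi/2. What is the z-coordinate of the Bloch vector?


theta = 3.1416, phi = 4.7124
r_z = cos(theta) = -1.0000

-1.0000


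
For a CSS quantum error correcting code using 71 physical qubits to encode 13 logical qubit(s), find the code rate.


Code rate R = k/n
= 13/71
= 0.1831

0.1831


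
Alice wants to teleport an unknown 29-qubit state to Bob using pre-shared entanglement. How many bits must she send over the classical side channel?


Quantum teleportation requires 2 classical bits per qubit teleported.
29 qubit(s) -> 2 * 29 = 58 classical bits

58


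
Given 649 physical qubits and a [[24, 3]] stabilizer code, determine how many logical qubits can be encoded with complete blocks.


Each code block uses 24 physical qubits for 3 logical qubit(s).
Number of complete blocks = floor(649 / 24) = 27
Logical qubits = 27 * 3
= 81

81


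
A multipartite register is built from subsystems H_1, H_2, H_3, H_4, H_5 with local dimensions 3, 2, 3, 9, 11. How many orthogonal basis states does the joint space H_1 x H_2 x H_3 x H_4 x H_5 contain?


dim(H_1 x H_2 x H_3 x H_4 x H_5) = 3 * 2 * 3 * 9 * 11
= 6 * 3 * 9 * 11
= 18 * 9 * 11
= 162 * 11
= 1782

1782


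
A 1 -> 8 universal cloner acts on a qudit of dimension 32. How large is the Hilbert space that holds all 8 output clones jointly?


Output space = H^(tensor 8) where dim(H) = 32
dim = 32^8
= 1024 (after 2 factors)
= 32768 (after 3 factors)
= 1048576 (after 4 factors)
= 33554432 (after 5 factors)
= 1073741824 (after 6 factors)
= 34359738368 (after 7 factors)
= 1099511627776 (after 8 factors)
= 1099511627776

1099511627776


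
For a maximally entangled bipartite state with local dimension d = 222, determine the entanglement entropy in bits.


For a maximally entangled state in d x d:
S = log2(d) = log2(222)
= 7.7944

7.7944


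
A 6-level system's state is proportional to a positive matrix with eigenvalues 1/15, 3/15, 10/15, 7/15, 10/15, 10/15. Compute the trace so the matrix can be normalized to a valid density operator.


tr(M) = sum of eigenvalues
= 1/15 + 3/15 + 10/15 + 7/15 + 10/15 + 10/15
= 41/15
= 2.7333

2.7333


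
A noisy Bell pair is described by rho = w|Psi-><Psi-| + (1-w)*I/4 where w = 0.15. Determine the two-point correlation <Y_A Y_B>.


|Psi-> = (|01> - |10>)/sqrt(2)
For the pure Bell state, <Y_A Y_B> = -1 (Bell-state Pauli correlator).
The maximally-mixed part I/4 has tr(I/4 * P tensor P) = 0 for any traceless Pauli P.
So <Y_A Y_B>_rho = w * (-1) + (1 - w) * 0
= 0.15 * (-1)
= -0.1500

-0.1500


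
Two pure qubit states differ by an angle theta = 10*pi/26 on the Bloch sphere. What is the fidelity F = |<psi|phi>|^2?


For states separated by angle theta on Bloch sphere:
F = cos^2(theta/2)
theta = 10*pi/26 = 1.2083
theta/2 = 0.6042
cos(theta/2) = 0.8230
F = 0.6773

0.6773


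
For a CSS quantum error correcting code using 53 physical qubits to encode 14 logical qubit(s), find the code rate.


Code rate R = k/n
= 14/53
= 0.2642

0.2642


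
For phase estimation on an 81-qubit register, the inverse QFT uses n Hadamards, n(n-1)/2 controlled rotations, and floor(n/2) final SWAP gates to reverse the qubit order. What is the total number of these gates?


Hadamard gates: 81
Controlled rotations: n*(n-1)/2 = 81*80/2 = 3240
SWAP gates: floor(n/2) = floor(81/2) = 40
Total = 81 + 3240 + 40
= 3361

3361


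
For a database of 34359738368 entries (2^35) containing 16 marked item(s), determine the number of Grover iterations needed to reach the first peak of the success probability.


After j Grover iterations the success probability is P(j) = sin^2((2j+1)*theta), where sin(theta) = sqrt(k/N).
N = 2^35 = 34359738368, k = 16
sin(theta) = sqrt(k/N) = 2.157918644e-05
theta = arcsin(sqrt(k/N)) = 2.157918644e-05 rad
P(j) reaches its first maximum when (2j+1)*theta is as close as possible to pi/2, i.e. j = round(pi/(4*theta) - 1/2).
pi/(4*theta) - 1/2 = 36395.5970
(For comparison, the common estimate pi/4 * sqrt(N/k) = 36396.0970; the exact maximiser is used here.)
Optimal iterations = 36396

36396


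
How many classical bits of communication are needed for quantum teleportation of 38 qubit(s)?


Quantum teleportation requires 2 classical bits per qubit teleported.
38 qubit(s) -> 2 * 38 = 76 classical bits

76


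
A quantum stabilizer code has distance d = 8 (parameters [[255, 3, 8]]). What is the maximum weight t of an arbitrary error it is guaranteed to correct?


Code parameters: [[255, 3, 8]], distance d = 8.
Number of correctable errors = floor((d-1)/2)
= floor((8 - 1)/2)
= floor(7/2)
= 3

3


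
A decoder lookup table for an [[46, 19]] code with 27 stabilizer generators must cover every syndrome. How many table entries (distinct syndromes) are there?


Each stabilizer generator gives a binary (+1 or -1) measurement outcome.
With 27 independent generators:
Total syndromes = 2^27
= 134217728

134217728


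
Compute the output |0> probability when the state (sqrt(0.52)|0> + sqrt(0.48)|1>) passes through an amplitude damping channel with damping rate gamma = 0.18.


For amplitude damping with parameter gamma on state sqrt(a)|0> + sqrt(b)|1>:
alpha^2 = 0.52, beta^2 = 0.48
P(|0>) = alpha^2 + gamma * beta^2
= 0.52 + 0.18 * 0.48
= 0.52 + 0.0864
= 0.6064

0.6064


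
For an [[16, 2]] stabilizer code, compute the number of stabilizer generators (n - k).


For an [[n,k]] stabilizer code:
Number of stabilizer generators = n - k
= 16 - 2
= 14

14


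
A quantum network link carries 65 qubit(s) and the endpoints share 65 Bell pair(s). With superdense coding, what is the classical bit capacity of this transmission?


Superdense coding allows 2 classical bits per shared entangled pair.
65 pair(s) -> 2 * 65 = 130 classical bits

130


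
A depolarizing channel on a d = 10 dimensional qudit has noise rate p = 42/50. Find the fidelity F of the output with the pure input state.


F = (1-p) + p/d
= (1 - 0.8400) + 0.8400/10
= 0.1600 + 0.0840
= 0.2440

0.2440


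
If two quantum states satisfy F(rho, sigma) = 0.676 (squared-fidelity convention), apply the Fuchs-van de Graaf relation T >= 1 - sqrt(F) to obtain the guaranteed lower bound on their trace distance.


Fuchs-van de Graaf (squared-fidelity convention): 1 - sqrt(F) <= T <= sqrt(1 - F).
Lower bound: T >= 1 - sqrt(F)
sqrt(F) = sqrt(0.676) = 0.8222
T >= 1 - 0.8222
T >= 0.1778

0.1778


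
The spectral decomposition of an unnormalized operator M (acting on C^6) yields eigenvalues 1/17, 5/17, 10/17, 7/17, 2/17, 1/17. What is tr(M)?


tr(M) = sum of eigenvalues
= 1/17 + 5/17 + 10/17 + 7/17 + 2/17 + 1/17
= 26/17
= 1.5294

1.5294


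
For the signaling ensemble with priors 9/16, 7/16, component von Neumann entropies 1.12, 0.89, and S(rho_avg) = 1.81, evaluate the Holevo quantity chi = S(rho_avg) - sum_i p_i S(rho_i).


chi = S(rho) - sum_i p_i * S(rho_i)
Weighted entropy = 9/16 * 1.12 + 7/16 * 0.89
= 1.0194
chi = 1.81 - 1.0194
= 0.7906

0.7906


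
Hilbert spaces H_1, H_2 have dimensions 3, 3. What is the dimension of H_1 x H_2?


dim(H_1 x H_2) = 3 * 3
= 9

9


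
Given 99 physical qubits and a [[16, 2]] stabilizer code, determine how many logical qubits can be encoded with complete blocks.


Each code block uses 16 physical qubits for 2 logical qubit(s).
Number of complete blocks = floor(99 / 16) = 6
Logical qubits = 6 * 2
= 12

12


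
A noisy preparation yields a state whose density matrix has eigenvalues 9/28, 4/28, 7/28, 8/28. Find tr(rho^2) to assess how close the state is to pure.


tr(rho^2) = sum of eigenvalues squared
= (9/28)^2 + (4/28)^2 + (7/28)^2 + (8/28)^2
= (81 + 16 + 49 + 64) / 784
= 210/784
= 0.2679

0.2679


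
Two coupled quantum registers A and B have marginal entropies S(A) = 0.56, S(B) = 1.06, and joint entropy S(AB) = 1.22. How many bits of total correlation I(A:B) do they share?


I(A:B) = S(A) + S(B) - S(AB)
= 0.56 + 1.06 - 1.22
= 0.4000

0.4000


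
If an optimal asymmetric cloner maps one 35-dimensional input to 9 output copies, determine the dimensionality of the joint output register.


Output space = H^(tensor 9) where dim(H) = 35
dim = 35^9
= 1225 (after 2 factors)
= 42875 (after 3 factors)
= 1500625 (after 4 factors)
= 52521875 (after 5 factors)
= 1838265625 (after 6 factors)
= 64339296875 (after 7 factors)
= 2251875390625 (after 8 factors)
= 78815638671875 (after 9 factors)
= 78815638671875

78815638671875


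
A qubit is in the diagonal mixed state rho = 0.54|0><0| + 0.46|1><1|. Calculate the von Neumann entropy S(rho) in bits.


S = -p*log2(p) - (1-p)*log2(1-p)
p = 0.5400, 1-p = 0.4600
= -0.5400 * log2(0.5400) - 0.4600 * log2(0.4600)
= -(-0.4800) - (-0.5153)
= 0.9954

0.9954


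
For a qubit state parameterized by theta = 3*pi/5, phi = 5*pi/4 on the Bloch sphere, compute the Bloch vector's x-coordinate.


theta = 1.8850, phi = 3.9270
r_x = sin(theta)*cos(phi) = 0.9511 * -0.7071
r_x = -0.6725

-0.6725


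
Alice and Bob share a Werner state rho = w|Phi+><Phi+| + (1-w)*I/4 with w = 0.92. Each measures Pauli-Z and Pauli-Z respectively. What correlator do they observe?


|Phi+> = (|00> + |11>)/sqrt(2)
For the pure Bell state, <Z_A Z_B> = +1 (Bell-state Pauli correlator).
The maximally-mixed part I/4 has tr(I/4 * P tensor P) = 0 for any traceless Pauli P.
So <Z_A Z_B>_rho = w * (+1) + (1 - w) * 0
= 0.92 * (+1)
= 0.9200

0.9200


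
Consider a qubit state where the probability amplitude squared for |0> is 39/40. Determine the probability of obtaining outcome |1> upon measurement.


|alpha|^2 = 39/40 = 0.9750
|beta|^2 = 1 - 39/40 = 1/40 = 0.0250
P(|1>) = |beta|^2 = 0.0250

0.0250


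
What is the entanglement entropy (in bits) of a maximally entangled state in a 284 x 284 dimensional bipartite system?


For a maximally entangled state in d x d:
S = log2(d) = log2(284)
= 8.1497

8.1497


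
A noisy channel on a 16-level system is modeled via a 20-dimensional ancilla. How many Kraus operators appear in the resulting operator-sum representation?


Tracing out the environment in an orthonormal basis {|i>_E} gives Kraus operators K_i = <i|_E U |0>_E.
Number of Kraus operators = dim(H_env) = d_env
= 20

20


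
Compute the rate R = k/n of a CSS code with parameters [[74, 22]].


Code rate R = k/n
= 22/74
= 0.2973

0.2973


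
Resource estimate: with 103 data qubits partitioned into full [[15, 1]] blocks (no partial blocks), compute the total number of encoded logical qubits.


Each code block uses 15 physical qubits for 1 logical qubit(s).
Number of complete blocks = floor(103 / 15) = 6
Logical qubits = 6 * 1
= 6

6


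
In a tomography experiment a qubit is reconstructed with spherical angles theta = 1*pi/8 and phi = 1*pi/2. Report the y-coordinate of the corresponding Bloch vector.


theta = 0.3927, phi = 1.5708
r_y = sin(theta)*sin(phi) = 0.3827 * 1.0000
r_y = 0.3827

0.3827


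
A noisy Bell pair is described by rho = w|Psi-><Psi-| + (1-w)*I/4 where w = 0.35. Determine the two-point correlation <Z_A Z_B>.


|Psi-> = (|01> - |10>)/sqrt(2)
For the pure Bell state, <Z_A Z_B> = -1 (Bell-state Pauli correlator).
The maximally-mixed part I/4 has tr(I/4 * P tensor P) = 0 for any traceless Pauli P.
So <Z_A Z_B>_rho = w * (-1) + (1 - w) * 0
= 0.35 * (-1)
= -0.3500

-0.3500


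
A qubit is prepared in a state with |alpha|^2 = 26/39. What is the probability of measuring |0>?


|alpha|^2 = 26/39 = 0.6667
|beta|^2 = 1 - 26/39 = 13/39 = 0.3333
P(|0>) = |alpha|^2 = 0.6667

0.6667


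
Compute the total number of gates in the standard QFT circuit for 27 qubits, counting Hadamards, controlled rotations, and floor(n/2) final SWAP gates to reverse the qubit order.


Hadamard gates: 27
Controlled rotations: n*(n-1)/2 = 27*26/2 = 351
SWAP gates: floor(n/2) = floor(27/2) = 13
Total = 27 + 351 + 13
= 391

391


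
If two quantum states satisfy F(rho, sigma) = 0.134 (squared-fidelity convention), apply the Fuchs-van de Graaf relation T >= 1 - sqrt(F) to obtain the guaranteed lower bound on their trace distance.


Fuchs-van de Graaf (squared-fidelity convention): 1 - sqrt(F) <= T <= sqrt(1 - F).
Lower bound: T >= 1 - sqrt(F)
sqrt(F) = sqrt(0.134) = 0.3661
T >= 1 - 0.3661
T >= 0.6339

0.6339


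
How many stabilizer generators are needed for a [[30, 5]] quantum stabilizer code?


For an [[n,k]] stabilizer code:
Number of stabilizer generators = n - k
= 30 - 5
= 25

25


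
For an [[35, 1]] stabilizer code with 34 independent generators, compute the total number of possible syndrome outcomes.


Each stabilizer generator gives a binary (+1 or -1) measurement outcome.
With 34 independent generators:
Total syndromes = 2^34
= 17179869184

17179869184


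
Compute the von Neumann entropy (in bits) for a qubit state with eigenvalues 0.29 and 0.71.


S = -p*log2(p) - (1-p)*log2(1-p)
p = 0.2900, 1-p = 0.7100
= -0.2900 * log2(0.2900) - 0.7100 * log2(0.7100)
= -(-0.5179) - (-0.3508)
= 0.8687

0.8687


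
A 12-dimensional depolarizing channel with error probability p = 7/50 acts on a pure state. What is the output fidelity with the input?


F = (1-p) + p/d
= (1 - 0.1400) + 0.1400/12
= 0.8600 + 0.0117
= 0.8717

0.8717


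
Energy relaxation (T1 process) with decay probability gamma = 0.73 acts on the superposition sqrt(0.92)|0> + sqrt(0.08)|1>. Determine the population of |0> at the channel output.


For amplitude damping with parameter gamma on state sqrt(a)|0> + sqrt(b)|1>:
alpha^2 = 0.92, beta^2 = 0.08
P(|0>) = alpha^2 + gamma * beta^2
= 0.92 + 0.73 * 0.08
= 0.92 + 0.0584
= 0.9784

0.9784


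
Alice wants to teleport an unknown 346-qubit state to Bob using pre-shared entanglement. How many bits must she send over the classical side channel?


Quantum teleportation requires 2 classical bits per qubit teleported.
346 qubit(s) -> 2 * 346 = 692 classical bits

692


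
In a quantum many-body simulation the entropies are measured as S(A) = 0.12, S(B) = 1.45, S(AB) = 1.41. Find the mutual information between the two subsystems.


I(A:B) = S(A) + S(B) - S(AB)
= 0.12 + 1.45 - 1.41
= 0.1600

0.1600


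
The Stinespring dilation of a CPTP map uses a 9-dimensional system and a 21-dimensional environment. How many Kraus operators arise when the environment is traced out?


Tracing out the environment in an orthonormal basis {|i>_E} gives Kraus operators K_i = <i|_E U |0>_E.
Number of Kraus operators = dim(H_env) = d_env
= 21

21


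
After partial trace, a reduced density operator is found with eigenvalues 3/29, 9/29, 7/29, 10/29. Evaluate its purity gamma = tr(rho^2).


tr(rho^2) = sum of eigenvalues squared
= (3/29)^2 + (9/29)^2 + (7/29)^2 + (10/29)^2
= (9 + 81 + 49 + 100) / 841
= 239/841
= 0.2842

0.2842


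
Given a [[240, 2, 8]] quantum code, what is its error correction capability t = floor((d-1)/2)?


Code parameters: [[240, 2, 8]], distance d = 8.
Number of correctable errors = floor((d-1)/2)
= floor((8 - 1)/2)
= floor(7/2)
= 3

3


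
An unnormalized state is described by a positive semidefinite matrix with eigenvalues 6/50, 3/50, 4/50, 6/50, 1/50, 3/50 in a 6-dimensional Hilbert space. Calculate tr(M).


tr(M) = sum of eigenvalues
= 6/50 + 3/50 + 4/50 + 6/50 + 1/50 + 3/50
= 23/50
= 0.4600

0.4600


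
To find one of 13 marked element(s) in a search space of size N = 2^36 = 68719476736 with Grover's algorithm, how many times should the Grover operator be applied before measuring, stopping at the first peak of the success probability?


After j Grover iterations the success probability is P(j) = sin^2((2j+1)*theta), where sin(theta) = sqrt(k/N).
N = 2^36 = 68719476736, k = 13
sin(theta) = sqrt(k/N) = 1.375408659e-05
theta = arcsin(sqrt(k/N)) = 1.375408659e-05 rad
P(j) reaches its first maximum when (2j+1)*theta is as close as possible to pi/2, i.e. j = round(pi/(4*theta) - 1/2).
pi/(4*theta) - 1/2 = 57102.3951
(For comparison, the common estimate pi/4 * sqrt(N/k) = 57102.8951; the exact maximiser is used here.)
Optimal iterations = 57102

57102


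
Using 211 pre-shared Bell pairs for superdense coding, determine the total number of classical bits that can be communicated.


Superdense coding allows 2 classical bits per shared entangled pair.
211 pair(s) -> 2 * 211 = 422 classical bits

422


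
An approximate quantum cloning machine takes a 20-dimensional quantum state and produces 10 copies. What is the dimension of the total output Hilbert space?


Output space = H^(tensor 10) where dim(H) = 20
dim = 20^10
= 400 (after 2 factors)
= 8000 (after 3 factors)
= 160000 (after 4 factors)
= 3200000 (after 5 factors)
= 64000000 (after 6 factors)
= 1280000000 (after 7 factors)
= 25600000000 (after 8 factors)
= 512000000000 (after 9 factors)
= 10240000000000 (after 10 factors)
= 10240000000000

10240000000000


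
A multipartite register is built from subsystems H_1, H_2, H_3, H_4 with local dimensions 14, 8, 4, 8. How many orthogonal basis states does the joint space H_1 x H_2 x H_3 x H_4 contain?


dim(H_1 x H_2 x H_3 x H_4) = 14 * 8 * 4 * 8
= 112 * 4 * 8
= 448 * 8
= 3584

3584


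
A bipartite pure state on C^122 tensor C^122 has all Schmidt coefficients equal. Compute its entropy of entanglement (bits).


For a maximally entangled state in d x d:
S = log2(d) = log2(122)
= 6.9307

6.9307


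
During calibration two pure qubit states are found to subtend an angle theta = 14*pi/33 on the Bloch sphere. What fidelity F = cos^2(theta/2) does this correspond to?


For states separated by angle theta on Bloch sphere:
F = cos^2(theta/2)
theta = 14*pi/33 = 1.3328
theta/2 = 0.6664
cos(theta/2) = 0.7861
F = 0.6179

0.6179


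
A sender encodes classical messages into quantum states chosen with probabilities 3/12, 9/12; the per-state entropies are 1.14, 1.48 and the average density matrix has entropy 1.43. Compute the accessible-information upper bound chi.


chi = S(rho) - sum_i p_i * S(rho_i)
Weighted entropy = 3/12 * 1.14 + 9/12 * 1.48
= 1.3950
chi = 1.43 - 1.3950
= 0.0350

0.0350


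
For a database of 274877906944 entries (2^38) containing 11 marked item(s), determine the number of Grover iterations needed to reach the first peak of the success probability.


After j Grover iterations the success probability is P(j) = sin^2((2j+1)*theta), where sin(theta) = sqrt(k/N).
N = 2^38 = 274877906944, k = 11
sin(theta) = sqrt(k/N) = 6.325959759e-06
theta = arcsin(sqrt(k/N)) = 6.325959759e-06 rad
P(j) reaches its first maximum when (2j+1)*theta is as close as possible to pi/2, i.e. j = round(pi/(4*theta) - 1/2).
pi/(4*theta) - 1/2 = 124154.2833
(For comparison, the common estimate pi/4 * sqrt(N/k) = 124154.7833; the exact maximiser is used here.)
Optimal iterations = 124154

124154


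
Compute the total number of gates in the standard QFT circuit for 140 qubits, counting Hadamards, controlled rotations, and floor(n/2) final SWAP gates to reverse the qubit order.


Hadamard gates: 140
Controlled rotations: n*(n-1)/2 = 140*139/2 = 9730
SWAP gates: floor(n/2) = floor(140/2) = 70
Total = 140 + 9730 + 70
= 9940

9940


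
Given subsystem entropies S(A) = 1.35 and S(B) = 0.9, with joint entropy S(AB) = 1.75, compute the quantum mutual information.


I(A:B) = S(A) + S(B) - S(AB)
= 1.35 + 0.9 - 1.75
= 0.5000

0.5000


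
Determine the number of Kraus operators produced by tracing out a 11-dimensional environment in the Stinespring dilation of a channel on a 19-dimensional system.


Tracing out the environment in an orthonormal basis {|i>_E} gives Kraus operators K_i = <i|_E U |0>_E.
Number of Kraus operators = dim(H_env) = d_env
= 11

11


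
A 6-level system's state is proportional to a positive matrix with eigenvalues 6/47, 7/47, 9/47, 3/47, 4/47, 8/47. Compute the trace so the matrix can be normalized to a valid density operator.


tr(M) = sum of eigenvalues
= 6/47 + 7/47 + 9/47 + 3/47 + 4/47 + 8/47
= 37/47
= 0.7872

0.7872
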